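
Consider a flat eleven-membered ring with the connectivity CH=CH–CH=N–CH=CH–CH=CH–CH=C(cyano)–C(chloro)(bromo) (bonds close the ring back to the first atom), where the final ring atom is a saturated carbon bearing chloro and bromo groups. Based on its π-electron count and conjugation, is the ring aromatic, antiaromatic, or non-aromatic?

Because that saturated carbon is sp³ and has no p orbital in the ring π system at the C(chloro)(bromo) position, the π system cannot extend all the way around the ring.
Broken conjugation rules out both aromaticity and antiaromaticity.

Non-aromatic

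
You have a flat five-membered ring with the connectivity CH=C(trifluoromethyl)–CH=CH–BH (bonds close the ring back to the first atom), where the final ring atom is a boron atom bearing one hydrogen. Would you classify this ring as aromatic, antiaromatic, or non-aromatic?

Check conjugation: the double-bond atoms are sp², each contributing one p electron; the boron has an empty p orbital — every position has a p orbital, so the cyclic π system is continuous.
Counting π electrons: 2 × 2 = 4 from the double-bond units + 0 from the BH atom = 4.
With 4 = 4·1 π electrons, Hückel's rule classifies the planar ring as antiaromatic.

Antiaromatic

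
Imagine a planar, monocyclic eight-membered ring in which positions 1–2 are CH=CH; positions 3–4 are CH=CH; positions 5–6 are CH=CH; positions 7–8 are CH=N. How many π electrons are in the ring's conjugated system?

8

The p orbitals form a continuous loop: the double-bond atoms are sp², each contributing one p electron; each =N– nitrogen is pyridine-type (lone pair in the sp² plane, one electron in the p orbital). The ring is fully conjugated.
Tallying contributions gives 4 × 2 = 8 from the 4 double-bond units.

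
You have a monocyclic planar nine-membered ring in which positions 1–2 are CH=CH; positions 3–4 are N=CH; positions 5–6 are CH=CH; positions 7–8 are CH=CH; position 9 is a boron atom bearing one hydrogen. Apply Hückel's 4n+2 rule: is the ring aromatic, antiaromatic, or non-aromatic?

Antiaromatic

The p orbitals form a continuous loop: each doubly-bonded ring atom is sp² with one p-orbital electron; the doubly-bonded nitrogens are pyridine-type — their lone pairs lie in the ring plane, leaving one electron in the p orbital; the boron has an empty p orbital. The ring is fully conjugated.
Counting π electrons: 4 × 2 = 8 from the double-bond units + 0 from the BH atom = 8.
8 is a 4n count (n = 2), so the planar conjugated ring is antiaromatic.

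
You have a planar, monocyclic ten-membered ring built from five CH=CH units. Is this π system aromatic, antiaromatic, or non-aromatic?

All ring atoms are sp² and supply a p orbital to the ring (the double-bond atoms are sp², each contributing one p electron); the conjugation is uninterrupted.
π-electron count: 5 × 2 = 10 from the 5 double-bond units.
10 = 4(2) + 2, which satisfies Hückel's 4n+2 rule.

Aromatic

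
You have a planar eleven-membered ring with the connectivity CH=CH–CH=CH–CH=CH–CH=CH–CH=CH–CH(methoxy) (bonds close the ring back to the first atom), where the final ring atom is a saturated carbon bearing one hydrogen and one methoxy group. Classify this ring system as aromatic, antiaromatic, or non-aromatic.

The CH(methoxy) position has four σ bonds — that saturated carbon is sp³ and has no p orbital in the ring π system — so the cyclic conjugation is interrupted.
Broken conjugation rules out both aromaticity and antiaromaticity.

Non-aromatic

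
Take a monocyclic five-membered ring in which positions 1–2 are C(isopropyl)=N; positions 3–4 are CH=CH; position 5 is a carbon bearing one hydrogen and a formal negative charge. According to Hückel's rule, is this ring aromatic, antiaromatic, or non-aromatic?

Aromatic

Check conjugation: every atom in a ring double bond is sp² and brings one electron to the p orbital; each =N– nitrogen is pyridine-type (lone pair in the sp² plane, one electron in the p orbital); the carbanion's lone pair occupies the p orbital — every position has a p orbital, so the cyclic π system is continuous.
Tallying contributions gives 2 × 2 = 4 from the double-bond units + 2 from the CH(-) atom = 6.
Since 6 = 4·1 + 2, the ring meets the 4n+2 criterion.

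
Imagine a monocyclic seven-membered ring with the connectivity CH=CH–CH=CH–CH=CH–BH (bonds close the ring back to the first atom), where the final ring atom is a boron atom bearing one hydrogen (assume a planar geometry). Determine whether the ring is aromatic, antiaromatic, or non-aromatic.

Aromatic

The p orbitals form a continuous loop: each doubly-bonded ring atom is sp² with one p-orbital electron; the boron has an empty p orbital. The ring is fully conjugated.
Tallying contributions gives 3 × 2 = 6 from the double-bond units + 0 from the BH atom = 6.
Since 6 = 4·1 + 2, the ring meets the 4n+2 criterion.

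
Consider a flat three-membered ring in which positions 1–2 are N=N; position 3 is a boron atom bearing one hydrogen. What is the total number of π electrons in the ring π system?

2

The p orbitals form a continuous loop: the double-bond atoms are sp², each contributing one p electron; the doubly-bonded nitrogens are pyridine-type — their lone pairs lie in the ring plane, leaving one electron in the p orbital; the boron has an empty p orbital. The ring is fully conjugated.
π-electron count: 1 × 2 = 2 from the double-bond unit + 0 from the BH atom = 2.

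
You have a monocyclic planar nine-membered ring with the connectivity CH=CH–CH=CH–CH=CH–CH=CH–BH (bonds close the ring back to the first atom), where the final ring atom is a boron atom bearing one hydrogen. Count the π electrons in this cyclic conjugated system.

The p orbitals form a continuous loop: the double-bond atoms are sp², each contributing one p electron; the boron has an empty p orbital. The ring is fully conjugated.
π-electron count: 4 × 2 = 8 from the double-bond units + 0 from the BH atom = 8.

8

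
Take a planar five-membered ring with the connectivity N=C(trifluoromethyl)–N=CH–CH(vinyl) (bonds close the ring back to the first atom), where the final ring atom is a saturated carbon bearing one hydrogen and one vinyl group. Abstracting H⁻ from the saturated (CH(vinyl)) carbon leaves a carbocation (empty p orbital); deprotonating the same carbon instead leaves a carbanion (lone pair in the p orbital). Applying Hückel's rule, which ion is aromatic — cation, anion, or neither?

The anion

In either ion the ring is fully conjugated: every atom, including the new sp² carbon, supplies a p orbital.
Cation: 2 × 2 + 0 = 4 π electrons → 4(1), antiaromatic.
Anion: 2 × 2 + 2 = 6 π electrons → 4(1)+2, aromatic.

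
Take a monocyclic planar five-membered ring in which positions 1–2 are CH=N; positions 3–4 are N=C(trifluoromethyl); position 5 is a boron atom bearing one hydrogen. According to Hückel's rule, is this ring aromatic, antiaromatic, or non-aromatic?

Antiaromatic

The p orbitals form a continuous loop: each doubly-bonded ring atom is sp² with one p-orbital electron; the doubly-bonded nitrogens are pyridine-type — their lone pairs lie in the ring plane, leaving one electron in the p orbital; the boron has an empty p orbital. The ring is fully conjugated.
Counting π electrons: 2 × 2 = 4 from the double-bond units + 0 from the BH atom = 4.
With 4 = 4·1 π electrons, Hückel's rule classifies the planar ring as antiaromatic.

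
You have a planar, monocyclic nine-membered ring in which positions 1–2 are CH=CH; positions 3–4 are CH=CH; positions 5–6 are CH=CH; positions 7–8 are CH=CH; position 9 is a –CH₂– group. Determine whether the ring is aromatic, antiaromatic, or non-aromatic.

At the CH2 position, the tetrahedral CH₂ carbon is sp³ and has no p orbital in the ring π system; the ring's p-orbital overlap is broken there.
Hückel's rule only applies to fully conjugated rings, so this one is simply non-aromatic.

Non-aromatic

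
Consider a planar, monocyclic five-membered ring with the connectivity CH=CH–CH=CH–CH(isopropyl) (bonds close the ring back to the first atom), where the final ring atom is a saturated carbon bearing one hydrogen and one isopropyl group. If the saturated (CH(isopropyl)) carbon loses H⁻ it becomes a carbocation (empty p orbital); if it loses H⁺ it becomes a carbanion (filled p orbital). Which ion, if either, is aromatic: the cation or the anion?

The anion

In either ion the ring is fully conjugated: every atom, including the new sp² carbon, supplies a p orbital.
Cation: 2 × 2 + 0 = 4 π electrons → 4(1), antiaromatic.
Anion: 2 × 2 + 2 = 6 π electrons → 4(1)+2, aromatic.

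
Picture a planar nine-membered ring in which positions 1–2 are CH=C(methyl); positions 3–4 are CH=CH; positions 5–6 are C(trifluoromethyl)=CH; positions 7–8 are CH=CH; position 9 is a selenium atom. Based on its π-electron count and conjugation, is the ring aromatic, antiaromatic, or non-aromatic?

Aromatic

Check conjugation: the double-bond atoms are sp², each contributing one p electron; the selenium donates one lone pair from its p orbital — every position has a p orbital, so the cyclic π system is continuous.
Adding the contributions, 4 × 2 = 8 from the double-bond units + 2 from the Se atom = 10.
Since 10 = 4·2 + 2, the ring meets the 4n+2 criterion.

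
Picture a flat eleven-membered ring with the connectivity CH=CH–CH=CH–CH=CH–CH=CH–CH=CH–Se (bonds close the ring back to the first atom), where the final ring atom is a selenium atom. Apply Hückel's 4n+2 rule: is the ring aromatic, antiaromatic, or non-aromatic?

All ring atoms are sp² and supply a p orbital to the ring (the double-bond atoms are sp², each contributing one p electron; the selenium donates one lone pair from its p orbital); the conjugation is uninterrupted.
Tallying contributions gives 5 × 2 = 10 from the double-bond units + 2 from the Se atom = 12.
A 4n π count (12, n = 3) in a planar conjugated ring means antiaromatic.

Antiaromatic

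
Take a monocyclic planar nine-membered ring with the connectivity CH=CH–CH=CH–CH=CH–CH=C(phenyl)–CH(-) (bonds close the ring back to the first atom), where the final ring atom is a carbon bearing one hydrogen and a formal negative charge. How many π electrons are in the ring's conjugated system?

10

Check conjugation: each doubly-bonded ring atom is sp² with one p-orbital electron; the carbanion's lone pair occupies the p orbital — every position has a p orbital, so the cyclic π system is continuous.
Tallying contributions gives 4 × 2 = 8 from the double-bond units + 2 from the CH(-) atom = 10.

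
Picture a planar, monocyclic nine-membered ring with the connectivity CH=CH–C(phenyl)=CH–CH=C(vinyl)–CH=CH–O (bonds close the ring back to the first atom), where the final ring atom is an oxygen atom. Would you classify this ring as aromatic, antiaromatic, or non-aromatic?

Aromatic

Every ring atom contributes a p orbital perpendicular to the ring (every atom in a ring double bond is sp² and brings one electron to the p orbital; the oxygen donates one lone pair from its p orbital), so the π system is cyclic and fully conjugated.
Adding the contributions, 4 × 2 = 8 from the double-bond units + 2 from the O atom = 10.
Since 10 = 4·2 + 2, the ring meets the 4n+2 criterion.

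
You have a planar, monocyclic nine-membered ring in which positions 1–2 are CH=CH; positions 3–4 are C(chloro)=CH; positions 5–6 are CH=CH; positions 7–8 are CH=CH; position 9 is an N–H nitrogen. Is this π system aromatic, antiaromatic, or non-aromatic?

All ring atoms are sp² and supply a p orbital to the ring (every atom in a ring double bond is sp² and brings one electron to the p orbital; the pyrrole-type nitrogen donates its lone pair from the p orbital); the conjugation is uninterrupted.
Counting π electrons: 4 × 2 = 8 from the double-bond units + 2 from the NH atom = 10.
Since 10 = 4·2 + 2, the ring meets the 4n+2 criterion.

Aromatic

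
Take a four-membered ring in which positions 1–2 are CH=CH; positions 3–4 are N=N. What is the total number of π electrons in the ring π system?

All ring atoms are sp² and supply a p orbital to the ring (the double-bond atoms are sp², each contributing one p electron; each sp² =N– keeps its lone pair in-plane and puts one electron into the π system); the conjugation is uninterrupted.
Adding the contributions, 2 × 2 = 4 from the 2 double-bond units.

4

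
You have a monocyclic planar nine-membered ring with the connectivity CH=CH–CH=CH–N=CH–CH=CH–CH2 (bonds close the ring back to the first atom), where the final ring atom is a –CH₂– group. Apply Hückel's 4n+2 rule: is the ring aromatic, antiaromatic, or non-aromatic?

The CH2 position has four σ bonds — the tetrahedral CH₂ carbon is sp³ and has no p orbital in the ring π system — so the cyclic conjugation is interrupted.
Hückel's rule only applies to fully conjugated rings, so this one is simply non-aromatic.

Non-aromatic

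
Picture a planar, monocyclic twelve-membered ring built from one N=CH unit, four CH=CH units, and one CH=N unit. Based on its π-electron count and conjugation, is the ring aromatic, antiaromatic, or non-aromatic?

Every ring atom contributes a p orbital perpendicular to the ring (the double-bond atoms are sp², each contributing one p electron; each sp² =N– keeps its lone pair in-plane and puts one electron into the π system), so the π system is cyclic and fully conjugated.
π-electron count: 6 × 2 = 12 from the 6 double-bond units.
A 4n π count (12, n = 3) in a planar conjugated ring means antiaromatic.

Antiaromatic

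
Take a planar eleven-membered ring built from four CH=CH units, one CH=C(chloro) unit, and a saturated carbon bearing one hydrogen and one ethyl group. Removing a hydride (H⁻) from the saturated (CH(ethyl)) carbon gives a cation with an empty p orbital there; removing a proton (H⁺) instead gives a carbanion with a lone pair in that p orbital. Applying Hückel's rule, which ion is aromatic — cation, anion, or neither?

The cation

In both ions every ring atom is sp² and contributes a p orbital, so both rings are fully conjugated.
Cation: 5 × 2 + 0 = 10 π electrons → 4(2)+2, aromatic.
Anion: 5 × 2 + 2 = 12 π electrons → 4(3), antiaromatic.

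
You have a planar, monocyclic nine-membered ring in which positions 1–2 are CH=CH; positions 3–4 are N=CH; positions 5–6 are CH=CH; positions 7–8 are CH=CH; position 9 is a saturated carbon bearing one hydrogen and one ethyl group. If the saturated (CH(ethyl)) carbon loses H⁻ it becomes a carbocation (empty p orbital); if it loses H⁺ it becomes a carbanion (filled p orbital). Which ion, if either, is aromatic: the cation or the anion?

The anion

Both ions have a continuous loop of p orbitals — each ring atom is sp².
Cation: 4 × 2 + 0 = 8 π electrons → 4(2), antiaromatic.
Anion: 4 × 2 + 2 = 10 π electrons → 4(2)+2, aromatic.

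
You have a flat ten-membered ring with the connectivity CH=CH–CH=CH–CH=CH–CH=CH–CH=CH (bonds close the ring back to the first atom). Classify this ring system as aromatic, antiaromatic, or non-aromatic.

Aromatic

All ring atoms are sp² and supply a p orbital to the ring (each doubly-bonded ring atom is sp² with one p-orbital electron); the conjugation is uninterrupted.
π-electron count: 5 × 2 = 10 from the 5 double-bond units.
That gives a 4n+2 count (10, n = 2).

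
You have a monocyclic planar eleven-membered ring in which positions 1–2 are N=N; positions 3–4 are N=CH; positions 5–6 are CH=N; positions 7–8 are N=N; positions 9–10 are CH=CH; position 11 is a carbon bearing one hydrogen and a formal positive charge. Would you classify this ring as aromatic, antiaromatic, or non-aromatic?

Aromatic

All ring atoms are sp² and supply a p orbital to the ring (every atom in a ring double bond is sp² and brings one electron to the p orbital; each sp² =N– keeps its lone pair in-plane and puts one electron into the π system; the carbocation has an empty p orbital); the conjugation is uninterrupted.
Adding the contributions, 5 × 2 = 10 from the double-bond units + 0 from the CH(+) atom = 10.
That gives a 4n+2 count (10, n = 2).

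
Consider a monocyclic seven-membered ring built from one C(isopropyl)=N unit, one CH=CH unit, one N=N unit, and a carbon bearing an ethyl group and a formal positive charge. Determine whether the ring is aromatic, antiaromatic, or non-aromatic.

Aromatic

All ring atoms are sp² and supply a p orbital to the ring (the double-bond atoms are sp², each contributing one p electron; the doubly-bonded nitrogens are pyridine-type — their lone pairs lie in the ring plane, leaving one electron in the p orbital; the carbocation has an empty p orbital); the conjugation is uninterrupted.
Tallying contributions gives 3 × 2 = 6 from the double-bond units + 0 from the C(ethyl)(+) atom = 6.
Since 6 = 4·1 + 2, the ring meets the 4n+2 criterion.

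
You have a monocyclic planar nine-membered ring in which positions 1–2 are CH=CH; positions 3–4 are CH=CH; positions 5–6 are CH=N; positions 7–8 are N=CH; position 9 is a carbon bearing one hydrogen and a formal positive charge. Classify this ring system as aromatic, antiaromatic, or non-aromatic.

Antiaromatic

Every ring atom contributes a p orbital perpendicular to the ring (every atom in a ring double bond is sp² and brings one electron to the p orbital; each sp² =N– keeps its lone pair in-plane and puts one electron into the π system; the carbocation has an empty p orbital), so the π system is cyclic and fully conjugated.
Adding the contributions, 4 × 2 = 8 from the double-bond units + 0 from the CH(+) atom = 8.
With 8 = 4·2 π electrons, Hückel's rule classifies the planar ring as antiaromatic.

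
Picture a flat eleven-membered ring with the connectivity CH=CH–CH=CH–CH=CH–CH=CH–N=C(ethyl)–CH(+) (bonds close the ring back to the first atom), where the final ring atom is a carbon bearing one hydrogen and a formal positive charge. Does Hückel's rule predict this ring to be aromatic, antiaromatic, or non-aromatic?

Aromatic

The p orbitals form a continuous loop: each doubly-bonded ring atom is sp² with one p-orbital electron; the doubly-bonded nitrogens are pyridine-type — their lone pairs lie in the ring plane, leaving one electron in the p orbital; the carbocation has an empty p orbital. The ring is fully conjugated.
Tallying contributions gives 5 × 2 = 10 from the double-bond units + 0 from the CH(+) atom = 10.
With 10 π electrons (n = 2), the Hückel 4n+2 condition holds.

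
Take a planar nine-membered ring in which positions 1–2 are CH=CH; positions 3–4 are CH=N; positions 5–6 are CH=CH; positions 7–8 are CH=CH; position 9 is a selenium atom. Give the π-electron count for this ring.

The p orbitals form a continuous loop: each doubly-bonded ring atom is sp² with one p-orbital electron; the doubly-bonded nitrogens are pyridine-type — their lone pairs lie in the ring plane, leaving one electron in the p orbital; the selenium donates one lone pair from its p orbital. The ring is fully conjugated.
Tallying contributions gives 4 × 2 = 8 from the double-bond units + 2 from the Se atom = 10.

10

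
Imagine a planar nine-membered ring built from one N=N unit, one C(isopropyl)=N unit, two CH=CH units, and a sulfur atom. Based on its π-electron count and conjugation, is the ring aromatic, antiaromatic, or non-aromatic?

Aromatic

All ring atoms are sp² and supply a p orbital to the ring (each doubly-bonded ring atom is sp² with one p-orbital electron; each =N– nitrogen is pyridine-type (lone pair in the sp² plane, one electron in the p orbital); the sulfur donates one lone pair from its p orbital); the conjugation is uninterrupted.
Tallying contributions gives 4 × 2 = 8 from the double-bond units + 2 from the S atom = 10.
10 = 4(2) + 2, which satisfies Hückel's 4n+2 rule.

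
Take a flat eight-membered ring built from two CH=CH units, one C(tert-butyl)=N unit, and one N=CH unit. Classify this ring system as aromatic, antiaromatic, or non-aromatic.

Antiaromatic

Every ring atom contributes a p orbital perpendicular to the ring (every atom in a ring double bond is sp² and brings one electron to the p orbital; each sp² =N– keeps its lone pair in-plane and puts one electron into the π system), so the π system is cyclic and fully conjugated.
Counting π electrons: 4 × 2 = 8 from the 4 double-bond units.
With 8 = 4·2 π electrons, Hückel's rule classifies the planar ring as antiaromatic.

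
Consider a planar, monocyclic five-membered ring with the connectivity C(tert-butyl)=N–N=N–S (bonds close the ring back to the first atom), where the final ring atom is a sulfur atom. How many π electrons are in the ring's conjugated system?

6

Every ring atom contributes a p orbital perpendicular to the ring (the double-bond atoms are sp², each contributing one p electron; each =N– nitrogen is pyridine-type (lone pair in the sp² plane, one electron in the p orbital); the sulfur donates one lone pair from its p orbital), so the π system is cyclic and fully conjugated.
π-electron count: 2 × 2 = 4 from the double-bond units + 2 from the S atom = 6.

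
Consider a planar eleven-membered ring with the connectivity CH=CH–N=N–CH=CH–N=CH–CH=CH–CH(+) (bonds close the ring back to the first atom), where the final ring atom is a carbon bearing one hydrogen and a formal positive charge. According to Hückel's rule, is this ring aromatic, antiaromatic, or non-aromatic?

Aromatic

All ring atoms are sp² and supply a p orbital to the ring (each doubly-bonded ring atom is sp² with one p-orbital electron; each =N– nitrogen is pyridine-type (lone pair in the sp² plane, one electron in the p orbital); the carbocation has an empty p orbital); the conjugation is uninterrupted.
Adding the contributions, 5 × 2 = 10 from the double-bond units + 0 from the CH(+) atom = 10.
With 10 π electrons (n = 2), the Hückel 4n+2 condition holds.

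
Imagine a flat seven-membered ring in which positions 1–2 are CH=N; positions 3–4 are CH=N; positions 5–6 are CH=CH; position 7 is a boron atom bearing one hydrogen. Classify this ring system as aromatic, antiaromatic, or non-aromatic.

Aromatic

Every ring atom contributes a p orbital perpendicular to the ring (every atom in a ring double bond is sp² and brings one electron to the p orbital; each sp² =N– keeps its lone pair in-plane and puts one electron into the π system; the boron has an empty p orbital), so the π system is cyclic and fully conjugated.
Adding the contributions, 3 × 2 = 6 from the double-bond units + 0 from the BH atom = 6.
Since 6 = 4·1 + 2, the ring meets the 4n+2 criterion.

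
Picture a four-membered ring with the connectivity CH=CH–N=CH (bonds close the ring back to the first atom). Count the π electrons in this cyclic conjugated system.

Check conjugation: each doubly-bonded ring atom is sp² with one p-orbital electron; each =N– nitrogen is pyridine-type (lone pair in the sp² plane, one electron in the p orbital) — every position has a p orbital, so the cyclic π system is continuous.
Tallying contributions gives 2 × 2 = 4 from the 2 double-bond units.

4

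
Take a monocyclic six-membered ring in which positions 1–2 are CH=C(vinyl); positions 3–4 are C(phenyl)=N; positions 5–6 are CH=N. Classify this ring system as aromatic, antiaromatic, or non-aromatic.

Every ring atom contributes a p orbital perpendicular to the ring (each doubly-bonded ring atom is sp² with one p-orbital electron; each sp² =N– keeps its lone pair in-plane and puts one electron into the π system), so the π system is cyclic and fully conjugated.
π-electron count: 3 × 2 = 6 from the 3 double-bond units.
With 6 π electrons (n = 1), the Hückel 4n+2 condition holds.

Aromatic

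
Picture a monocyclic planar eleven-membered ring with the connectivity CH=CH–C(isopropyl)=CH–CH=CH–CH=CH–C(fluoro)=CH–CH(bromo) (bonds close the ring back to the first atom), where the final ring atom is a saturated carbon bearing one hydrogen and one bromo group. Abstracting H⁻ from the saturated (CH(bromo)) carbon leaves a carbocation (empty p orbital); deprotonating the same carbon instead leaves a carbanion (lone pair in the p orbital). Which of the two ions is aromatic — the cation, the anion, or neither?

The cation

In both ions every ring atom is sp² and contributes a p orbital, so both rings are fully conjugated.
Cation: 5 × 2 + 0 = 10 π electrons → 4(2)+2, aromatic.
Anion: 5 × 2 + 2 = 12 π electrons → 4(3), antiaromatic.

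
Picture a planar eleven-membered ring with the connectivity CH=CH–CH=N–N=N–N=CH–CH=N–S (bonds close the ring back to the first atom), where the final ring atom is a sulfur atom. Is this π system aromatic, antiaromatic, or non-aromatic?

All ring atoms are sp² and supply a p orbital to the ring (the double-bond atoms are sp², each contributing one p electron; each sp² =N– keeps its lone pair in-plane and puts one electron into the π system; the sulfur donates one lone pair from its p orbital); the conjugation is uninterrupted.
Adding the contributions, 5 × 2 = 10 from the double-bond units + 2 from the S atom = 12.
12 = 4(3); a planar, fully conjugated 4n system is antiaromatic.

Antiaromatic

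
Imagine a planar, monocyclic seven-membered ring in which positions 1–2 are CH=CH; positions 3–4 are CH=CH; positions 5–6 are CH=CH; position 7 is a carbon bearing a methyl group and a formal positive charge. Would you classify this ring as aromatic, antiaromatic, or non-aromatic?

Aromatic

The p orbitals form a continuous loop: the double-bond atoms are sp², each contributing one p electron; the carbocation has an empty p orbital. The ring is fully conjugated.
Tallying contributions gives 3 × 2 = 6 from the double-bond units + 0 from the C(methyl)(+) atom = 6.
That gives a 4n+2 count (6, n = 1).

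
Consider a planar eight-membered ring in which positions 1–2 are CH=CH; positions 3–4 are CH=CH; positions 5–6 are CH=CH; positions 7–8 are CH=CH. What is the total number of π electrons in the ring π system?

Every ring atom contributes a p orbital perpendicular to the ring (each doubly-bonded ring atom is sp² with one p-orbital electron), so the π system is cyclic and fully conjugated.
Adding the contributions, 4 × 2 = 8 from the 4 double-bond units.
(This ring is cyclooctatetraene.)

8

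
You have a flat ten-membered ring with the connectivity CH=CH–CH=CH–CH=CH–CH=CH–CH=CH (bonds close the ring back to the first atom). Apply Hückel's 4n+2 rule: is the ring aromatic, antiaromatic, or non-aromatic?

The p orbitals form a continuous loop: every atom in a ring double bond is sp² and brings one electron to the p orbital. The ring is fully conjugated.
Counting π electrons: 5 × 2 = 10 from the 5 double-bond units.
With 10 π electrons (n = 2), the Hückel 4n+2 condition holds.

Aromatic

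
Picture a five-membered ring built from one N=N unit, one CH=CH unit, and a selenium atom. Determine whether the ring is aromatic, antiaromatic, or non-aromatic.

All ring atoms are sp² and supply a p orbital to the ring (the double-bond atoms are sp², each contributing one p electron; each sp² =N– keeps its lone pair in-plane and puts one electron into the π system; the selenium donates one lone pair from its p orbital); the conjugation is uninterrupted.
π-electron count: 2 × 2 = 4 from the double-bond units + 2 from the Se atom = 6.
Since 6 = 4·1 + 2, the ring meets the 4n+2 criterion.

Aromatic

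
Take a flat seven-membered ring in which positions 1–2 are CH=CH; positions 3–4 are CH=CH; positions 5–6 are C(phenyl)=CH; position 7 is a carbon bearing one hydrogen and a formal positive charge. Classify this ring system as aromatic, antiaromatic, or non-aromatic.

Aromatic

Every ring atom contributes a p orbital perpendicular to the ring (every atom in a ring double bond is sp² and brings one electron to the p orbital; the carbocation has an empty p orbital), so the π system is cyclic and fully conjugated.
Tallying contributions gives 3 × 2 = 6 from the double-bond units + 0 from the CH(+) atom = 6.
6 = 4(1) + 2, which satisfies Hückel's 4n+2 rule.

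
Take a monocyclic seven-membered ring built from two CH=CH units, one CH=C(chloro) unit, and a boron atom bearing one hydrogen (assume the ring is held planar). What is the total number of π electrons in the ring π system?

The p orbitals form a continuous loop: each doubly-bonded ring atom is sp² with one p-orbital electron; the boron has an empty p orbital. The ring is fully conjugated.
Tallying contributions gives 3 × 2 = 6 from the double-bond units + 0 from the BH atom = 6.

6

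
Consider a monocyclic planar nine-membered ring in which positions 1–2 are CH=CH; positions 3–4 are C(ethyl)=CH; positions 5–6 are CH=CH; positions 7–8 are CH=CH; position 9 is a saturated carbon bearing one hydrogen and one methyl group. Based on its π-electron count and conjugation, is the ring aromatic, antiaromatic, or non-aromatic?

Non-aromatic

Because that saturated carbon is sp³ and has no p orbital in the ring π system at the CH(methyl) position, the π system cannot extend all the way around the ring.
Broken conjugation rules out both aromaticity and antiaromaticity.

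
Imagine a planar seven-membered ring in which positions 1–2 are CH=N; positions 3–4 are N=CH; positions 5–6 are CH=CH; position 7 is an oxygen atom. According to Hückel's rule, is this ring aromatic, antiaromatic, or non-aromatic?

All ring atoms are sp² and supply a p orbital to the ring (each doubly-bonded ring atom is sp² with one p-orbital electron; each sp² =N– keeps its lone pair in-plane and puts one electron into the π system; the oxygen donates one lone pair from its p orbital); the conjugation is uninterrupted.
Adding the contributions, 3 × 2 = 6 from the double-bond units + 2 from the O atom = 8.
A 4n π count (8, n = 2) in a planar conjugated ring means antiaromatic.

Antiaromatic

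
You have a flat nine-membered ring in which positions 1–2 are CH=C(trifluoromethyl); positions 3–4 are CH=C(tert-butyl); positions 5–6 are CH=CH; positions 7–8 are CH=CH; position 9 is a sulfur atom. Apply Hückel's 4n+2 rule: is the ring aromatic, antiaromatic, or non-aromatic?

Aromatic

All ring atoms are sp² and supply a p orbital to the ring (the double-bond atoms are sp², each contributing one p electron; the sulfur donates one lone pair from its p orbital); the conjugation is uninterrupted.
Tallying contributions gives 4 × 2 = 8 from the double-bond units + 2 from the S atom = 10.
With 10 π electrons (n = 2), the Hückel 4n+2 condition holds.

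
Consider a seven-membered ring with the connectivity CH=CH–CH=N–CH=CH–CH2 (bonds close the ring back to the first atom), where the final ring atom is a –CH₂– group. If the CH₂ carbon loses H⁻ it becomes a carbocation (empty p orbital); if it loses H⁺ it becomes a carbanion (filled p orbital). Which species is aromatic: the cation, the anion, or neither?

Both ions have a continuous loop of p orbitals — each ring atom is sp².
Cation: 3 × 2 + 0 = 6 π electrons → 4(1)+2, aromatic.
Anion: 3 × 2 + 2 = 8 π electrons → 4(2), antiaromatic.

The cation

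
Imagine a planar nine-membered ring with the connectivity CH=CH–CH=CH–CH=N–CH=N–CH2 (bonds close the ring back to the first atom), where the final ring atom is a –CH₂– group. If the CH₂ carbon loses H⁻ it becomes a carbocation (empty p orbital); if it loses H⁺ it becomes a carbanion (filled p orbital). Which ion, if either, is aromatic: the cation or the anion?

The anion

Both ions have a continuous loop of p orbitals — each ring atom is sp².
Cation: 4 × 2 + 0 = 8 π electrons → 4(2), antiaromatic.
Anion: 4 × 2 + 2 = 10 π electrons → 4(2)+2, aromatic.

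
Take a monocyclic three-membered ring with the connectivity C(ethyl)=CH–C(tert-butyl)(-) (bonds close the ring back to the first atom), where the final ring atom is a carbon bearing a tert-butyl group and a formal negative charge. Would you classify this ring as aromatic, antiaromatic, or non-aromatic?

All ring atoms are sp² and supply a p orbital to the ring (each doubly-bonded ring atom is sp² with one p-orbital electron; the carbanion's lone pair occupies the p orbital); the conjugation is uninterrupted.
Counting π electrons: 1 × 2 = 2 from the double-bond unit + 2 from the C(tert-butyl)(-) atom = 4.
4 is a 4n count (n = 1), so the planar conjugated ring is antiaromatic.

Antiaromatic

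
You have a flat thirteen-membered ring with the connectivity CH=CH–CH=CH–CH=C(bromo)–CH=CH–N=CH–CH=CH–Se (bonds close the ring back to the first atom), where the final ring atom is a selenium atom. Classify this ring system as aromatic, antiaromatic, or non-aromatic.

Every ring atom contributes a p orbital perpendicular to the ring (the double-bond atoms are sp², each contributing one p electron; each =N– nitrogen is pyridine-type (lone pair in the sp² plane, one electron in the p orbital); the selenium donates one lone pair from its p orbital), so the π system is cyclic and fully conjugated.
π-electron count: 6 × 2 = 12 from the double-bond units + 2 from the Se atom = 14.
14 = 4(3) + 2, which satisfies Hückel's 4n+2 rule.

Aromatic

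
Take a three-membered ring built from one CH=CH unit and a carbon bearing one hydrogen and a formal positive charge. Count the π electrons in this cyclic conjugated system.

Every ring atom contributes a p orbital perpendicular to the ring (every atom in a ring double bond is sp² and brings one electron to the p orbital; the carbocation has an empty p orbital), so the π system is cyclic and fully conjugated.
Tallying contributions gives 1 × 2 = 2 from the double-bond unit + 0 from the CH(+) atom = 2.
(This ring is the cyclopropenyl cation.)

2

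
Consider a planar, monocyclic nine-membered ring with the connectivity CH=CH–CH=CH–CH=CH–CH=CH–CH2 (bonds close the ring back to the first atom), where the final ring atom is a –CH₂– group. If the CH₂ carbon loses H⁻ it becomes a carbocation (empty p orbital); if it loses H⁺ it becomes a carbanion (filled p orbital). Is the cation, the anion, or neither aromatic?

In either ion the ring is fully conjugated: every atom, including the new sp² carbon, supplies a p orbital.
Cation: 4 × 2 + 0 = 8 π electrons → 4(2), antiaromatic.
Anion: 4 × 2 + 2 = 10 π electrons → 4(2)+2, aromatic.

The anion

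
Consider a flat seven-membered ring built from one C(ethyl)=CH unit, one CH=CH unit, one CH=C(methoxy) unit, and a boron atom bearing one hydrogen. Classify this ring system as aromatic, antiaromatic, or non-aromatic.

Every ring atom contributes a p orbital perpendicular to the ring (the double-bond atoms are sp², each contributing one p electron; the boron has an empty p orbital), so the π system is cyclic and fully conjugated.
Counting π electrons: 3 × 2 = 6 from the double-bond units + 0 from the BH atom = 6.
That gives a 4n+2 count (6, n = 1).

Aromatic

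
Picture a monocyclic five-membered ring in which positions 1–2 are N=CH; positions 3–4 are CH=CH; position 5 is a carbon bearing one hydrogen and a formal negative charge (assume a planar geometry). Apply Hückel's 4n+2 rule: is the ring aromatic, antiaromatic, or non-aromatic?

All ring atoms are sp² and supply a p orbital to the ring (the double-bond atoms are sp², each contributing one p electron; each sp² =N– keeps its lone pair in-plane and puts one electron into the π system; the carbanion's lone pair occupies the p orbital); the conjugation is uninterrupted.
Adding the contributions, 2 × 2 = 4 from the double-bond units + 2 from the CH(-) atom = 6.
6 = 4(1) + 2, which satisfies Hückel's 4n+2 rule.

Aromatic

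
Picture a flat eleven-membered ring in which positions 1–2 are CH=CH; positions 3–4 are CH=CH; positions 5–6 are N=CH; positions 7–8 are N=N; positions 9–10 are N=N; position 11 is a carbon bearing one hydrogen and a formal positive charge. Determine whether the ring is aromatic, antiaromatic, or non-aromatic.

The p orbitals form a continuous loop: the double-bond atoms are sp², each contributing one p electron; each sp² =N– keeps its lone pair in-plane and puts one electron into the π system; the carbocation has an empty p orbital. The ring is fully conjugated.
π-electron count: 5 × 2 = 10 from the double-bond units + 0 from the CH(+) atom = 10.
Since 10 = 4·2 + 2, the ring meets the 4n+2 criterion.

Aromatic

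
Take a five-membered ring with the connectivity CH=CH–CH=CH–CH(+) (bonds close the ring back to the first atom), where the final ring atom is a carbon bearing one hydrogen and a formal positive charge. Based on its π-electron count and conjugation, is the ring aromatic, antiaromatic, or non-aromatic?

Antiaromatic

The p orbitals form a continuous loop: the double-bond atoms are sp², each contributing one p electron; the carbocation has an empty p orbital. The ring is fully conjugated.
Tallying contributions gives 2 × 2 = 4 from the double-bond units + 0 from the CH(+) atom = 4.
4 is a 4n count (n = 1), so the planar conjugated ring is antiaromatic.
(The species described is the cyclopentadienyl cation.)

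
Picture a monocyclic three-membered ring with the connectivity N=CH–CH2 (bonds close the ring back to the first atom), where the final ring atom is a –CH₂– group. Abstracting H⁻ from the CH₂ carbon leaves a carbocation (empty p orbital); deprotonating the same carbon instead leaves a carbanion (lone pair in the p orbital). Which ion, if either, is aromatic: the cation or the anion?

The cation

In both ions every ring atom is sp² and contributes a p orbital, so both rings are fully conjugated.
Cation: 1 × 2 + 0 = 2 π electrons → 4(0)+2, aromatic.
Anion: 1 × 2 + 2 = 4 π electrons → 4(1), antiaromatic.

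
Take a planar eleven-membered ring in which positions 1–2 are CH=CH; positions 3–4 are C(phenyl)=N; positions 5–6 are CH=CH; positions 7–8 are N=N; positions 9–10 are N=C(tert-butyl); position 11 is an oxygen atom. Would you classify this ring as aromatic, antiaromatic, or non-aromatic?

Every ring atom contributes a p orbital perpendicular to the ring (each doubly-bonded ring atom is sp² with one p-orbital electron; each =N– nitrogen is pyridine-type (lone pair in the sp² plane, one electron in the p orbital); the oxygen donates one lone pair from its p orbital), so the π system is cyclic and fully conjugated.
Adding the contributions, 5 × 2 = 10 from the double-bond units + 2 from the O atom = 12.
A 4n π count (12, n = 3) in a planar conjugated ring means antiaromatic.

Antiaromatic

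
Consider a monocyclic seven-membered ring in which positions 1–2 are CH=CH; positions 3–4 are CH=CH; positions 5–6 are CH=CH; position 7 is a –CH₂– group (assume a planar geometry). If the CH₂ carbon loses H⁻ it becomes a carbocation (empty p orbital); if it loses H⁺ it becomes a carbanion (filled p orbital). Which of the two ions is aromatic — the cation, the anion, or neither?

The cation

In both ions every ring atom is sp² and contributes a p orbital, so both rings are fully conjugated.
Cation: 3 × 2 + 0 = 6 π electrons → 4(1)+2, aromatic.
Anion: 3 × 2 + 2 = 8 π electrons → 4(2), antiaromatic.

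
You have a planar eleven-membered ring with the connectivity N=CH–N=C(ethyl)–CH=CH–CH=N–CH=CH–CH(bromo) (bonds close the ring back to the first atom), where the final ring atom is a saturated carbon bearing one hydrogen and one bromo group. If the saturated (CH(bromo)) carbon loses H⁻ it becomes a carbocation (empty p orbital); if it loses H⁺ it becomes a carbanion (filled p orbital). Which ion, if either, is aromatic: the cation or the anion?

In either ion the ring is fully conjugated: every atom, including the new sp² carbon, supplies a p orbital.
Cation: 5 × 2 + 0 = 10 π electrons → 4(2)+2, aromatic.
Anion: 5 × 2 + 2 = 12 π electrons → 4(3), antiaromatic.

The cation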